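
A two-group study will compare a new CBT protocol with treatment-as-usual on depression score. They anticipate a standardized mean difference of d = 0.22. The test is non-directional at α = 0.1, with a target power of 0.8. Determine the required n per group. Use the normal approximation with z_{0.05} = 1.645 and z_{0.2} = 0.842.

For two independent groups with equal n: n = 2·((z_{α/2} + z_β) / d)².
z_{α/2} + z_β = 1.645 + 0.842 = 2.487.
n = 2 × (2.487 / 0.22)² = 2 × 11.305² = 2 × 127.79 = 255.6.
Round up to the next whole participant.

n = 256 per group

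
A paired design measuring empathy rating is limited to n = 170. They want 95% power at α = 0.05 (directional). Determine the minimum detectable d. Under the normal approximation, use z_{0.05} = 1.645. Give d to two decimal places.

d_min ≈ 0.25

For a single sample (or paired design) of n = 170: d_min = (z_{α} + z_β)/√n.
z-sum = 1.645 + 1.645 = 3.290.
d_min = 3.290 / √170 = 3.290 / 13.038 = 0.252.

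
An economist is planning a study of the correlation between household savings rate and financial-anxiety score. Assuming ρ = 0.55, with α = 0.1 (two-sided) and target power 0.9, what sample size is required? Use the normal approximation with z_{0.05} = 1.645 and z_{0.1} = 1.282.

Fisher's z: C = ½·ln((1+r)/(1−r)) = ½·ln(3.4444) = 0.6184.
n = ((z_{α/2} + z_β)/C)² + 3.
(1.645 + 1.282) / 0.6184 = 2.927 / 0.6184 = 4.733.
n = 4.733² + 3 = 22.40 + 3 = 25.4.
Round up.

n = 26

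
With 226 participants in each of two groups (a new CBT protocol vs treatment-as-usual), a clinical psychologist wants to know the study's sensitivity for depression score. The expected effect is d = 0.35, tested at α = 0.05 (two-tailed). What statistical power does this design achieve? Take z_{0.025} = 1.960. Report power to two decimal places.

For two equal groups, power = Φ(d·√(n/2) − z_{α/2}).
d·√(n/2) = 0.35 × √(226/2) = 0.35 × 10.630 = 3.721.
z_β = 3.721 − 1.960 = 1.761.
Power = Φ(1.761) = 0.961.

power ≈ 0.96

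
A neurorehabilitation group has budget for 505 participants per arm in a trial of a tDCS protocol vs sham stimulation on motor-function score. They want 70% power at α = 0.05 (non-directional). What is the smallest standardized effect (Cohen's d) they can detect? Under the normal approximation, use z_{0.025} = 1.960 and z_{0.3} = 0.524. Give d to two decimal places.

d_min ≈ 0.16

For two independent groups of n = 505 each: d_min = (z_{α/2} + z_β)·√(2/n).
z-sum = 1.960 + 0.524 = 2.484.
d_min = 2.484 × √(2/505) = 2.484 × 0.0629 = 0.156.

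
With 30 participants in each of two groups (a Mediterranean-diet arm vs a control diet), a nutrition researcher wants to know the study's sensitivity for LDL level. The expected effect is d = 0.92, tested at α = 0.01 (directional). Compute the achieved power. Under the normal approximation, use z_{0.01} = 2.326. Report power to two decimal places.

power ≈ 0.89

For two equal groups, power = Φ(d·√(n/2) − z_{α}).
d·√(n/2) = 0.92 × √(30/2) = 0.92 × 3.873 = 3.563.
z_β = 3.563 − 2.326 = 1.237.
Power = Φ(1.237) = 0.892.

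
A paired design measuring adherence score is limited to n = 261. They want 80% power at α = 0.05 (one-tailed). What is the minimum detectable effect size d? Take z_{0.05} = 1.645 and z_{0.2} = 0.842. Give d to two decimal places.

For a single sample (or paired design) of n = 261: d_min = (z_{α} + z_β)/√n.
z-sum = 1.645 + 0.842 = 2.487.
d_min = 2.487 / √261 = 2.487 / 16.155 = 0.154.

d_min ≈ 0.15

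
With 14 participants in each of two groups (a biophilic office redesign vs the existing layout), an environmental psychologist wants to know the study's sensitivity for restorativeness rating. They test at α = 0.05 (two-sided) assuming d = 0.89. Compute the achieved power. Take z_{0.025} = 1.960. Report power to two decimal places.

For two equal groups, power = Φ(d·√(n/2) − z_{α/2}).
d·√(n/2) = 0.89 × √(14/2) = 0.89 × 2.646 = 2.355.
z_β = 2.355 − 1.960 = 0.395.
Power = Φ(0.395) = 0.653.

power ≈ 0.65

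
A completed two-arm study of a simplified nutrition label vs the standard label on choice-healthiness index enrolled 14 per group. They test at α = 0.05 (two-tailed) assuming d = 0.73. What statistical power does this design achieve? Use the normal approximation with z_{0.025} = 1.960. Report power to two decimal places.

power ≈ 0.49

For two equal groups, power = Φ(d·√(n/2) − z_{α/2}).
d·√(n/2) = 0.73 × √(14/2) = 0.73 × 2.646 = 1.931.
z_β = 1.931 − 1.960 = -0.029.
Power = Φ(-0.029) = 0.489.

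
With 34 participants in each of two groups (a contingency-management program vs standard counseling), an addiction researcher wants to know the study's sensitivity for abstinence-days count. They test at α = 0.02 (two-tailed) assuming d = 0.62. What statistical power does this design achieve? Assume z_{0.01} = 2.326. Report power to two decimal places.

power ≈ 0.59

For two equal groups, power = Φ(d·√(n/2) − z_{α/2}).
d·√(n/2) = 0.62 × √(34/2) = 0.62 × 4.123 = 2.556.
z_β = 2.556 − 2.326 = 0.230.
Power = Φ(0.230) = 0.591.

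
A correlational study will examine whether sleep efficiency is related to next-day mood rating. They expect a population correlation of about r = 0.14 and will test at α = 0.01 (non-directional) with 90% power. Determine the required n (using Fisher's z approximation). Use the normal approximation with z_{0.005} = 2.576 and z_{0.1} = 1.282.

n = 753

Fisher's z: C = ½·ln((1+r)/(1−r)) = ½·ln(1.3256) = 0.1409.
n = ((z_{α/2} + z_β)/C)² + 3.
(2.576 + 1.282) / 0.1409 = 3.858 / 0.1409 = 27.381.
n = 27.381² + 3 = 749.73 + 3 = 752.7.
Round up.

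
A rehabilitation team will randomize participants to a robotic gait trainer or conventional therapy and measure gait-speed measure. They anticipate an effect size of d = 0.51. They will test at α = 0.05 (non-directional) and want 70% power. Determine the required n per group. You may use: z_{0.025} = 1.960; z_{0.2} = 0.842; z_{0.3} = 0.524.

n = 48 per group

For two independent groups with equal n: n = 2·((z_{α/2} + z_β) / d)².
z_{α/2} + z_β = 1.960 + 0.524 = 2.484.
n = 2 × (2.484 / 0.51)² = 2 × 4.871² = 2 × 23.72 = 47.4.
Round up to the next whole participant.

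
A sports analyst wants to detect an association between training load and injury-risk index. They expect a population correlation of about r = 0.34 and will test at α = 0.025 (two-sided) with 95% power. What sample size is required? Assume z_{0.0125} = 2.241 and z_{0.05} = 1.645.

Fisher's z: C = ½·ln((1+r)/(1−r)) = ½·ln(2.0303) = 0.3541.
n = ((z_{α/2} + z_β)/C)² + 3.
(2.241 + 1.645) / 0.3541 = 3.886 / 0.3541 = 10.974.
n = 10.974² + 3 = 120.44 + 3 = 123.4.
Round up.

n = 124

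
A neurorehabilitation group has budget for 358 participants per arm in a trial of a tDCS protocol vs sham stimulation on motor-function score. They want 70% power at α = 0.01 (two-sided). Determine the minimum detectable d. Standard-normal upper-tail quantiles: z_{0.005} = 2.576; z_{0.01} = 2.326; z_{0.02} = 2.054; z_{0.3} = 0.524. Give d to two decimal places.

d_min ≈ 0.23

For two independent groups of n = 358 each: d_min = (z_{α/2} + z_β)·√(2/n).
z-sum = 2.576 + 0.524 = 3.100.
d_min = 3.100 × √(2/358) = 3.100 × 0.0747 = 0.232.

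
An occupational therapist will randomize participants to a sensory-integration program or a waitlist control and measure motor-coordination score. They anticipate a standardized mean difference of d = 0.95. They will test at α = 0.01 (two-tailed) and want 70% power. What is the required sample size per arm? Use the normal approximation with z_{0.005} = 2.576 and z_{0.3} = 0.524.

n = 22 per group

For two independent groups with equal n: n = 2·((z_{α/2} + z_β) / d)².
z_{α/2} + z_β = 2.576 + 0.524 = 3.100.
n = 2 × (3.100 / 0.95)² = 2 × 3.263² = 2 × 10.65 = 21.3.
Round up to the next whole participant.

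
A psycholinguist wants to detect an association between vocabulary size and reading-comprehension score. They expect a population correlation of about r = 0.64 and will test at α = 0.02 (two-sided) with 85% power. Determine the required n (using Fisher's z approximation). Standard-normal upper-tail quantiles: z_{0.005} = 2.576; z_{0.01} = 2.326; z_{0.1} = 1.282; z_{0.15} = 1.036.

n = 23

Fisher's z: C = ½·ln((1+r)/(1−r)) = ½·ln(4.5556) = 0.7582.
n = ((z_{α/2} + z_β)/C)² + 3.
(2.326 + 1.036) / 0.7582 = 3.362 / 0.7582 = 4.434.
n = 4.434² + 3 = 19.66 + 3 = 22.7.
Round up.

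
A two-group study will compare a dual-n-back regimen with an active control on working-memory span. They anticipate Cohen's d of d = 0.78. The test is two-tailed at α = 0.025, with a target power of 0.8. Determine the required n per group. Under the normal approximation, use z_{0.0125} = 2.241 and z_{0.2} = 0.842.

n = 32 per group

For two independent groups with equal n: n = 2·((z_{α/2} + z_β) / d)².
z_{α/2} + z_β = 2.241 + 0.842 = 3.083.
n = 2 × (3.083 / 0.78)² = 2 × 3.953² = 2 × 15.62 = 31.2.
Round up to the next whole participant.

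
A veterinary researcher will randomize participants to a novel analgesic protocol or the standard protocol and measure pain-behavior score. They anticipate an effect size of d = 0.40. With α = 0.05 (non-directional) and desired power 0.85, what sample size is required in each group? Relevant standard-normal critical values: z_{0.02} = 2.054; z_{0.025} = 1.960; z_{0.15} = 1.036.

n = 113 per group

For two independent groups with equal n: n = 2·((z_{α/2} + z_β) / d)².
z_{α/2} + z_β = 1.960 + 1.036 = 2.996.
n = 2 × (2.996 / 0.40)² = 2 × 7.490² = 2 × 56.10 = 112.2.
Round up to the next whole participant.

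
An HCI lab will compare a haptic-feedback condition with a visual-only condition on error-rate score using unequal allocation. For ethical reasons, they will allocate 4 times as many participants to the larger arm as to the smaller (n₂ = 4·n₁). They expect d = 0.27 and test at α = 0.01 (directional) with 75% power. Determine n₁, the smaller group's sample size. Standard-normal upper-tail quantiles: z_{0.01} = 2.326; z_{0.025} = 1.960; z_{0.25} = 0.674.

n₁ = 155

With allocation ratio k = n₂/n₁ = 4, Var(x̄₁−x̄₂) = σ²(1/n₁ + 1/(k·n₁)) = σ²·(k+1)/(k·n₁).
So n₁ = (1 + 1/k)·((z_{α} + z_β)/d)² = 1.250 × (3.000/0.27)².
n₁ = 1.250 × 123.46 = 154.3.
Round up: n₁ = 155, giving n₂ = 4 × 155 = 620.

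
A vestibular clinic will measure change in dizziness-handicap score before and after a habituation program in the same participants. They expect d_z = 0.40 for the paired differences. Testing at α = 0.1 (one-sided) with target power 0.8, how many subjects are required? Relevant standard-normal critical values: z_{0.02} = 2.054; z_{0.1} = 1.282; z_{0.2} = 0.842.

n = 29 pairs

For a paired (one-sample on differences) test: n = ((z_{α} + z_β) / d)².
z_{α} + z_β = 1.282 + 0.842 = 2.124.
n = (2.124 / 0.40)² = 5.310² = 28.20.
Round up.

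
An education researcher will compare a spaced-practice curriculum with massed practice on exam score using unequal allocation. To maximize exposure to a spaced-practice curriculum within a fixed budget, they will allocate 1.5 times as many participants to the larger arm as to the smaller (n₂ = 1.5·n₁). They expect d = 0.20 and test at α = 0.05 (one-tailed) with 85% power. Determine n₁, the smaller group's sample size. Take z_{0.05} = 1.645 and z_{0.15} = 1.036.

With allocation ratio k = n₂/n₁ = 1.5, Var(x̄₁−x̄₂) = σ²(1/n₁ + 1/(k·n₁)) = σ²·(k+1)/(k·n₁).
So n₁ = (1 + 1/k)·((z_{α} + z_β)/d)² = 1.667 × (2.681/0.20)².
n₁ = 1.667 × 179.69 = 299.5.
Round up: n₁ = 300, giving n₂ = 1.5 × 300 = 450.

n₁ = 300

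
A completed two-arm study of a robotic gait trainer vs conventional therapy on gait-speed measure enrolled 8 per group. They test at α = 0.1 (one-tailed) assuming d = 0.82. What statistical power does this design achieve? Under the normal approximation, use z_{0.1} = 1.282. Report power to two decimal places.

power ≈ 0.64

For two equal groups, power = Φ(d·√(n/2) − z_{α}).
d·√(n/2) = 0.82 × √(8/2) = 0.82 × 2.000 = 1.640.
z_β = 1.640 − 1.282 = 0.358.
Power = Φ(0.358) = 0.640.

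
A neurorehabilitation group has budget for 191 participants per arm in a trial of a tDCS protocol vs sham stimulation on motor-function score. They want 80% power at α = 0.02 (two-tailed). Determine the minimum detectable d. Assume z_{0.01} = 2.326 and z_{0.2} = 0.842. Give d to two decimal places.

For two independent groups of n = 191 each: d_min = (z_{α/2} + z_β)·√(2/n).
z-sum = 2.326 + 0.842 = 3.168.
d_min = 3.168 × √(2/191) = 3.168 × 0.1023 = 0.324.

d_min ≈ 0.32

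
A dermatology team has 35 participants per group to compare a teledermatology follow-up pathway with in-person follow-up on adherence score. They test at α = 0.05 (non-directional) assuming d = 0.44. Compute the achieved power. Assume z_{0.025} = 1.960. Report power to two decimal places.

power ≈ 0.45

For two equal groups, power = Φ(d·√(n/2) − z_{α/2}).
d·√(n/2) = 0.44 × √(35/2) = 0.44 × 4.183 = 1.841.
z_β = 1.841 − 1.960 = -0.119.
Power = Φ(-0.119) = 0.452.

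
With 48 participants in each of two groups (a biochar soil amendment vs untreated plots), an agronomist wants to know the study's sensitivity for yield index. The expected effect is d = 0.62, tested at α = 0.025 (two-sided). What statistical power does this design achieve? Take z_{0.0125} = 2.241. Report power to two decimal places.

power ≈ 0.79

For two equal groups, power = Φ(d·√(n/2) − z_{α/2}).
d·√(n/2) = 0.62 × √(48/2) = 0.62 × 4.899 = 3.037.
z_β = 3.037 − 2.241 = 0.796.
Power = Φ(0.796) = 0.787.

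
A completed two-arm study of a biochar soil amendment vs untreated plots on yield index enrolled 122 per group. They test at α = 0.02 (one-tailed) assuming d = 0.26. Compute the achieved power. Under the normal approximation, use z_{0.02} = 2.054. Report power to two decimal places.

power ≈ 0.49

For two equal groups, power = Φ(d·√(n/2) − z_{α}).
d·√(n/2) = 0.26 × √(122/2) = 0.26 × 7.810 = 2.031.
z_β = 2.031 − 2.054 = -0.023.
Power = Φ(-0.023) = 0.491.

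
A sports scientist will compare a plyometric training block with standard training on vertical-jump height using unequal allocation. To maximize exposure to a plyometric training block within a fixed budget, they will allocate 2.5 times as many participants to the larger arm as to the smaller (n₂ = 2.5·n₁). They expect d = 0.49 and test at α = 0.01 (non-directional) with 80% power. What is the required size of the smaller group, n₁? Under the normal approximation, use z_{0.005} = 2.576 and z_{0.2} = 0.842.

n₁ = 69

With allocation ratio k = n₂/n₁ = 2.5, Var(x̄₁−x̄₂) = σ²(1/n₁ + 1/(k·n₁)) = σ²·(k+1)/(k·n₁).
So n₁ = (1 + 1/k)·((z_{α/2} + z_β)/d)² = 1.400 × (3.418/0.49)².
n₁ = 1.400 × 48.66 = 68.1.
Round up: n₁ = 69, giving n₂ = ⌈2.5 × 69⌉ = ⌈172.5⌉ = 173.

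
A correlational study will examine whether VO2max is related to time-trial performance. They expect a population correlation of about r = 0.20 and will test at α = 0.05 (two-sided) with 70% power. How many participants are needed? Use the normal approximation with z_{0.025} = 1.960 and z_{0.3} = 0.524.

n = 154

Fisher's z: C = ½·ln((1+r)/(1−r)) = ½·ln(1.5000) = 0.2027.
n = ((z_{α/2} + z_β)/C)² + 3.
(1.960 + 0.524) / 0.2027 = 2.484 / 0.2027 = 12.255.
n = 12.255² + 3 = 150.17 + 3 = 153.2.
Round up.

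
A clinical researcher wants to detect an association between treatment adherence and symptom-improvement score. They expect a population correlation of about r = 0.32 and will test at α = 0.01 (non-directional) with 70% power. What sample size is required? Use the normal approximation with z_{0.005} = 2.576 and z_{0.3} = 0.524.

Fisher's z: C = ½·ln((1+r)/(1−r)) = ½·ln(1.9412) = 0.3316.
n = ((z_{α/2} + z_β)/C)² + 3.
(2.576 + 0.524) / 0.3316 = 3.100 / 0.3316 = 9.349.
n = 9.349² + 3 = 87.40 + 3 = 90.4.
Round up.

n = 91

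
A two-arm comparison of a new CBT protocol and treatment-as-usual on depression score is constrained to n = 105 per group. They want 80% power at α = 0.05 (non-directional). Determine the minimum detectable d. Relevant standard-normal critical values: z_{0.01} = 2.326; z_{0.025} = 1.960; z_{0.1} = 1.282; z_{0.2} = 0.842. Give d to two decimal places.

For two independent groups of n = 105 each: d_min = (z_{α/2} + z_β)·√(2/n).
z-sum = 1.960 + 0.842 = 2.802.
d_min = 2.802 × √(2/105) = 2.802 × 0.1380 = 0.387.

d_min ≈ 0.39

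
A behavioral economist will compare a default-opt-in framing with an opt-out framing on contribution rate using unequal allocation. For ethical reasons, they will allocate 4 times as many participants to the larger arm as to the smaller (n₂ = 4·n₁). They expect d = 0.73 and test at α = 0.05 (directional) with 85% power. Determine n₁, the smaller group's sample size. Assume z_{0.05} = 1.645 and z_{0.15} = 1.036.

n₁ = 17

With allocation ratio k = n₂/n₁ = 4, Var(x̄₁−x̄₂) = σ²(1/n₁ + 1/(k·n₁)) = σ²·(k+1)/(k·n₁).
So n₁ = (1 + 1/k)·((z_{α} + z_β)/d)² = 1.250 × (2.681/0.73)².
n₁ = 1.250 × 13.49 = 16.9.
Round up: n₁ = 17, giving n₂ = 4 × 17 = 68.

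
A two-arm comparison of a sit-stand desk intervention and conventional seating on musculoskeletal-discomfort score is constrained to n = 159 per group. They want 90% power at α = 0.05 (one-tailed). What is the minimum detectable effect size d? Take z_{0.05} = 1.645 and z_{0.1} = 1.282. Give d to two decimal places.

d_min ≈ 0.33

For two independent groups of n = 159 each: d_min = (z_{α} + z_β)·√(2/n).
z-sum = 1.645 + 1.282 = 2.927.
d_min = 2.927 × √(2/159) = 2.927 × 0.1122 = 0.328.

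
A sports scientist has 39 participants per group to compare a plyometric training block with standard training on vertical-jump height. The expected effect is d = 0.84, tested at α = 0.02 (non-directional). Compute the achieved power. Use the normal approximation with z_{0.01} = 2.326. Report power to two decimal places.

For two equal groups, power = Φ(d·√(n/2) − z_{α/2}).
d·√(n/2) = 0.84 × √(39/2) = 0.84 × 4.416 = 3.709.
z_β = 3.709 − 2.326 = 1.383.
Power = Φ(1.383) = 0.917.

power ≈ 0.92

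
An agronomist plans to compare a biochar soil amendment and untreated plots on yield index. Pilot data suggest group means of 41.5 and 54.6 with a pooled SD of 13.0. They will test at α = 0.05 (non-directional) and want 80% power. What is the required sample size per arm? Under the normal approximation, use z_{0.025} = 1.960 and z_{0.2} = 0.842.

n = 16 per group

Cohen's d = |M₁ − M₂| / SD_pooled = |41.5 − 54.6| / 13.0 = 13.1 / 13.0 = 1.008.
For two independent groups with equal n: n = 2·((z_{α/2} + z_β) / d)².
z_{α/2} + z_β = 1.960 + 0.842 = 2.802.
n = 2 × (2.802 / 1.008)² = 2 × 2.780² = 2 × 7.73 = 15.5.
Round up to the next whole participant.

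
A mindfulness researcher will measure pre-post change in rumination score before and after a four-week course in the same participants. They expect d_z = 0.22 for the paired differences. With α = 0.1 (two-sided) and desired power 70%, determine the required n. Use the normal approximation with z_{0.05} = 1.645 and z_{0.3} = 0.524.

For a paired (one-sample on differences) test: n = ((z_{α/2} + z_β) / d)².
z_{α/2} + z_β = 1.645 + 0.524 = 2.169.
n = (2.169 / 0.22)² = 9.859² = 97.20.
Round up.

n = 98 pairs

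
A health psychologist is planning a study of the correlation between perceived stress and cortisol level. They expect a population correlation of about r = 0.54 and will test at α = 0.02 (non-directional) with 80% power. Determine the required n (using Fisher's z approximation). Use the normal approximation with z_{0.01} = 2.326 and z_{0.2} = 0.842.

n = 31

Fisher's z: C = ½·ln((1+r)/(1−r)) = ½·ln(3.3478) = 0.6042.
n = ((z_{α/2} + z_β)/C)² + 3.
(2.326 + 0.842) / 0.6042 = 3.168 / 0.6042 = 5.243.
n = 5.243² + 3 = 27.49 + 3 = 30.5.
Round up.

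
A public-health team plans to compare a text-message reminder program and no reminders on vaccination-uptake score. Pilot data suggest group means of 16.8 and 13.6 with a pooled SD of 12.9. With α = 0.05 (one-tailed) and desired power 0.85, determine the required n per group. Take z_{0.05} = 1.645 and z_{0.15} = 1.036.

n = 234 per group

Cohen's d = |M₁ − M₂| / SD_pooled = |16.8 − 13.6| / 12.9 = 3.2 / 12.9 = 0.248.
For two independent groups with equal n: n = 2·((z_{α} + z_β) / d)².
z_{α} + z_β = 1.645 + 1.036 = 2.681.
n = 2 × (2.681 / 0.248)² = 2 × 10.810² = 2 × 116.87 = 233.7.
Round up to the next whole participant.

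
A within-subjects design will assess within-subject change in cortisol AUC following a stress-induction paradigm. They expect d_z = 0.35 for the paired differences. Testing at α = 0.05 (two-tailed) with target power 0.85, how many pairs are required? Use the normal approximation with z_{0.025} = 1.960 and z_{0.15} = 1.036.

For a paired (one-sample on differences) test: n = ((z_{α/2} + z_β) / d)².
z_{α/2} + z_β = 1.960 + 1.036 = 2.996.
n = (2.996 / 0.35)² = 8.560² = 73.27.
Round up.

n = 74 pairs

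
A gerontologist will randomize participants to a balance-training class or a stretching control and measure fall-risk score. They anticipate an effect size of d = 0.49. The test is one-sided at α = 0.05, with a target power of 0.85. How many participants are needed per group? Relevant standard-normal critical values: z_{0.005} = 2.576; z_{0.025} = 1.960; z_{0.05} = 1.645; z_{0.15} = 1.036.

n = 60 per group

For two independent groups with equal n: n = 2·((z_{α} + z_β) / d)².
z_{α} + z_β = 1.645 + 1.036 = 2.681.
n = 2 × (2.681 / 0.49)² = 2 × 5.471² = 2 × 29.94 = 59.9.
Round up to the next whole participant.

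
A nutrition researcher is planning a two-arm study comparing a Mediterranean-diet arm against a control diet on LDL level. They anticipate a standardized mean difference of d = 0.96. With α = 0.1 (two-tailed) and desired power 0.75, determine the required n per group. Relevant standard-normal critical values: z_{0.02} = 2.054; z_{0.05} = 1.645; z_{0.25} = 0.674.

n = 12 per group

For two independent groups with equal n: n = 2·((z_{α/2} + z_β) / d)².
z_{α/2} + z_β = 1.645 + 0.674 = 2.319.
n = 2 × (2.319 / 0.96)² = 2 × 2.416² = 2 × 5.84 = 11.7.
Round up to the next whole participant.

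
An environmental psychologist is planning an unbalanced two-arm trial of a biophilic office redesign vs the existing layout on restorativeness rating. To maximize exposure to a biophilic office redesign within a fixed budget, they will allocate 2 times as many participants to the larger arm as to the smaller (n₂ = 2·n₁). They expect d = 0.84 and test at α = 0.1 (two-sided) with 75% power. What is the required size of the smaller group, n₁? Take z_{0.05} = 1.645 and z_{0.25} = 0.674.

With allocation ratio k = n₂/n₁ = 2, Var(x̄₁−x̄₂) = σ²(1/n₁ + 1/(k·n₁)) = σ²·(k+1)/(k·n₁).
So n₁ = (1 + 1/k)·((z_{α/2} + z_β)/d)² = 1.500 × (2.319/0.84)².
n₁ = 1.500 × 7.62 = 11.4.
Round up: n₁ = 12, giving n₂ = 2 × 12 = 24.

n₁ = 12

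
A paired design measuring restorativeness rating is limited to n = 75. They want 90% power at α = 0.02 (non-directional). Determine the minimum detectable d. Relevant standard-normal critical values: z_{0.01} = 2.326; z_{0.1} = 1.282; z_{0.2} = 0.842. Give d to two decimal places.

d_min ≈ 0.42

For a single sample (or paired design) of n = 75: d_min = (z_{α/2} + z_β)/√n.
z-sum = 2.326 + 1.282 = 3.608.
d_min = 3.608 / √75 = 3.608 / 8.660 = 0.417.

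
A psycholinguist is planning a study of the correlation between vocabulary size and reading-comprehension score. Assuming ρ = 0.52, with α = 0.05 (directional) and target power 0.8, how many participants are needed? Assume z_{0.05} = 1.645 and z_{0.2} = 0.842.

n = 22

Fisher's z: C = ½·ln((1+r)/(1−r)) = ½·ln(3.1667) = 0.5763.
n = ((z_{α} + z_β)/C)² + 3.
(1.645 + 0.842) / 0.5763 = 2.487 / 0.5763 = 4.315.
n = 4.315² + 3 = 18.62 + 3 = 21.6.
Round up.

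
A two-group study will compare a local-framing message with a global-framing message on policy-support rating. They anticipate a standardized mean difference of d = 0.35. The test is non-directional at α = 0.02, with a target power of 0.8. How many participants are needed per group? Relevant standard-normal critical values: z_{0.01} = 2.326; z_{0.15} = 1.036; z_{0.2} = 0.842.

For two independent groups with equal n: n = 2·((z_{α/2} + z_β) / d)².
z_{α/2} + z_β = 2.326 + 0.842 = 3.168.
n = 2 × (3.168 / 0.35)² = 2 × 9.051² = 2 × 81.93 = 163.9.
Round up to the next whole participant.

n = 164 per group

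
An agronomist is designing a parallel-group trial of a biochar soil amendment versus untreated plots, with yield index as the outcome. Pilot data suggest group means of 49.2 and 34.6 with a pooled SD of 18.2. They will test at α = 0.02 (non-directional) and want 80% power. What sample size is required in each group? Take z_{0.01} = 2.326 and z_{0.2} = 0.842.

Cohen's d = |M₁ − M₂| / SD_pooled = |49.2 − 34.6| / 18.2 = 14.6 / 18.2 = 0.802.
For two independent groups with equal n: n = 2·((z_{α/2} + z_β) / d)².
z_{α/2} + z_β = 2.326 + 0.842 = 3.168.
n = 2 × (3.168 / 0.802)² = 2 × 3.950² = 2 × 15.60 = 31.2.
Round up to the next whole participant.

n = 32 per group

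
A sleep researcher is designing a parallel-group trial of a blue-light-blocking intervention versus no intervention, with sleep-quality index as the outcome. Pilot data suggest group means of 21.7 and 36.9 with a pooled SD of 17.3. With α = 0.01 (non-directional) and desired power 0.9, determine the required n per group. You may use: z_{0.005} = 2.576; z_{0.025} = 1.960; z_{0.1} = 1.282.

Cohen's d = |M₁ − M₂| / SD_pooled = |21.7 − 36.9| / 17.3 = 15.2 / 17.3 = 0.879.
For two independent groups with equal n: n = 2·((z_{α/2} + z_β) / d)².
z_{α/2} + z_β = 2.576 + 1.282 = 3.858.
n = 2 × (3.858 / 0.879)² = 2 × 4.389² = 2 × 19.26 = 38.5.
Round up to the next whole participant.

n = 39 per group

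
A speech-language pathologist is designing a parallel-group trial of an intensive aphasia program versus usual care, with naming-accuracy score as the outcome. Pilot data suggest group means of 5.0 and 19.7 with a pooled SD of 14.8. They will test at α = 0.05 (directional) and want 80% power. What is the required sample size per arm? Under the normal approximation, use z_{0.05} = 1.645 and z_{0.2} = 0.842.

Cohen's d = |M₁ − M₂| / SD_pooled = |5.0 − 19.7| / 14.8 = 14.7 / 14.8 = 0.993.
For two independent groups with equal n: n = 2·((z_{α} + z_β) / d)².
z_{α} + z_β = 1.645 + 0.842 = 2.487.
n = 2 × (2.487 / 0.993)² = 2 × 2.505² = 2 × 6.27 = 12.5.
Round up to the next whole participant.

n = 13 per group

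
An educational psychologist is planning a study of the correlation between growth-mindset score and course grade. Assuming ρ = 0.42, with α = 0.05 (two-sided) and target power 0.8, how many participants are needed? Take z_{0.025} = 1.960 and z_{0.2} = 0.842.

Fisher's z: C = ½·ln((1+r)/(1−r)) = ½·ln(2.4483) = 0.4477.
n = ((z_{α/2} + z_β)/C)² + 3.
(1.960 + 0.842) / 0.4477 = 2.802 / 0.4477 = 6.259.
n = 6.259² + 3 = 39.17 + 3 = 42.2.
Round up.

n = 43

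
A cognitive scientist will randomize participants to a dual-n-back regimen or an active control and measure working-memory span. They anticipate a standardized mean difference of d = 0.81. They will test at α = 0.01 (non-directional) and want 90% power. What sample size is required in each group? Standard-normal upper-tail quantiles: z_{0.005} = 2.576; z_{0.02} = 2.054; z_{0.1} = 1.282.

n = 46 per group

For two independent groups with equal n: n = 2·((z_{α/2} + z_β) / d)².
z_{α/2} + z_β = 2.576 + 1.282 = 3.858.
n = 2 × (3.858 / 0.81)² = 2 × 4.763² = 2 × 22.69 = 45.4.
Round up to the next whole participant.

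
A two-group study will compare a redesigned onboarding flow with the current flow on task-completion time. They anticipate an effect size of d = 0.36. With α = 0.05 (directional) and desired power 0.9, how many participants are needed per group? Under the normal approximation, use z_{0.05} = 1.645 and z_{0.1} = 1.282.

For two independent groups with equal n: n = 2·((z_{α} + z_β) / d)².
z_{α} + z_β = 1.645 + 1.282 = 2.927.
n = 2 × (2.927 / 0.36)² = 2 × 8.131² = 2 × 66.11 = 132.2.
Round up to the next whole participant.

n = 133 per group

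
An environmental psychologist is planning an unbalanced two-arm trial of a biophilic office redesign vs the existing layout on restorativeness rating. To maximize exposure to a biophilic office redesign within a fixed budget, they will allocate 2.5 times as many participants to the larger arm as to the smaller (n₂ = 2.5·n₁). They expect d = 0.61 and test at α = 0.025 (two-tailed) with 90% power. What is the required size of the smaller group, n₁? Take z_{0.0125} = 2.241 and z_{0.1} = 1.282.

With allocation ratio k = n₂/n₁ = 2.5, Var(x̄₁−x̄₂) = σ²(1/n₁ + 1/(k·n₁)) = σ²·(k+1)/(k·n₁).
So n₁ = (1 + 1/k)·((z_{α/2} + z_β)/d)² = 1.400 × (3.523/0.61)².
n₁ = 1.400 × 33.36 = 46.7.
Round up: n₁ = 47, giving n₂ = ⌈2.5 × 47⌉ = ⌈117.5⌉ = 118.

n₁ = 47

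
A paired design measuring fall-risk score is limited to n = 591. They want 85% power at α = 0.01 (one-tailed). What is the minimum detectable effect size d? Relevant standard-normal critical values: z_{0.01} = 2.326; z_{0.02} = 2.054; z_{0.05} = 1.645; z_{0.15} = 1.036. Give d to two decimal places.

d_min ≈ 0.14

For a single sample (or paired design) of n = 591: d_min = (z_{α} + z_β)/√n.
z-sum = 2.326 + 1.036 = 3.362.
d_min = 3.362 / √591 = 3.362 / 24.310 = 0.138.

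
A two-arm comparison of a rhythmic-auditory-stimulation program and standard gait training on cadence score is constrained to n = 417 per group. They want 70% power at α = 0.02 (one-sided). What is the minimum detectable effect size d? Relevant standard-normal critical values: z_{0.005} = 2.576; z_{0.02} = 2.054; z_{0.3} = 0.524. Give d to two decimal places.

d_min ≈ 0.18

For two independent groups of n = 417 each: d_min = (z_{α} + z_β)·√(2/n).
z-sum = 2.054 + 0.524 = 2.578.
d_min = 2.578 × √(2/417) = 2.578 × 0.0693 = 0.179.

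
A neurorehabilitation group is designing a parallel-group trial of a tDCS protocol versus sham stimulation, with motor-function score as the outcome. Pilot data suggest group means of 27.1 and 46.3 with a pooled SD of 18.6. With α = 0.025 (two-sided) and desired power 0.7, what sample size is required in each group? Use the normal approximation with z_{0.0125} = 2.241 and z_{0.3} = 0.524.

Cohen's d = |M₁ − M₂| / SD_pooled = |27.1 − 46.3| / 18.6 = 19.2 / 18.6 = 1.032.
For two independent groups with equal n: n = 2·((z_{α/2} + z_β) / d)².
z_{α/2} + z_β = 2.241 + 0.524 = 2.765.
n = 2 × (2.765 / 1.032)² = 2 × 2.679² = 2 × 7.18 = 14.4.
Round up to the next whole participant.

n = 15 per group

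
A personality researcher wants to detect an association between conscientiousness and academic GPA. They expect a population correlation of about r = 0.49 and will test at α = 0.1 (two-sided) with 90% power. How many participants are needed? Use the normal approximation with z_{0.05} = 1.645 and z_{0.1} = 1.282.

Fisher's z: C = ½·ln((1+r)/(1−r)) = ½·ln(2.9216) = 0.5361.
n = ((z_{α/2} + z_β)/C)² + 3.
(1.645 + 1.282) / 0.5361 = 2.927 / 0.5361 = 5.460.
n = 5.460² + 3 = 29.81 + 3 = 32.8.
Round up.

n = 33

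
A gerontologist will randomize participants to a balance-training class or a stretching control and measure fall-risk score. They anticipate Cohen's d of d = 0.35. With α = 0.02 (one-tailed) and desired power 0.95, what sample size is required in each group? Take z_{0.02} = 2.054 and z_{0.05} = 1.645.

n = 224 per group

For two independent groups with equal n: n = 2·((z_{α} + z_β) / d)².
z_{α} + z_β = 2.054 + 1.645 = 3.699.
n = 2 × (3.699 / 0.35)² = 2 × 10.569² = 2 × 111.69 = 223.4.
Round up to the next whole participant.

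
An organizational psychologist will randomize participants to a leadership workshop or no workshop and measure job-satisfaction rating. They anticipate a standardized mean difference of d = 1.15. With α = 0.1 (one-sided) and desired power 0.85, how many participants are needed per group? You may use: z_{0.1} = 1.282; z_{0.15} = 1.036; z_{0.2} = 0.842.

For two independent groups with equal n: n = 2·((z_{α} + z_β) / d)².
z_{α} + z_β = 1.282 + 1.036 = 2.318.
n = 2 × (2.318 / 1.15)² = 2 × 2.016² = 2 × 4.06 = 8.1.
Round up to the next whole participant.

n = 9 per group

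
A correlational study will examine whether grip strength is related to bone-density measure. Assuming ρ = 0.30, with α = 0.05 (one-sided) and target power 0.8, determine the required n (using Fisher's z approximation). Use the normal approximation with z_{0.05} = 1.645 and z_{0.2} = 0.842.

Fisher's z: C = ½·ln((1+r)/(1−r)) = ½·ln(1.8571) = 0.3095.
n = ((z_{α} + z_β)/C)² + 3.
(1.645 + 0.842) / 0.3095 = 2.487 / 0.3095 = 8.036.
n = 8.036² + 3 = 64.57 + 3 = 67.6.
Round up.

n = 68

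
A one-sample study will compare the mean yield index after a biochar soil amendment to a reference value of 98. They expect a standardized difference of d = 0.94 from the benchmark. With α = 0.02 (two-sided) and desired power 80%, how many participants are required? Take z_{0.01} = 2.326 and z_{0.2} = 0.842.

For a one-sample test: n = ((z_{α/2} + z_β) / d)².
z_{α/2} + z_β = 2.326 + 0.842 = 3.168.
n = (3.168 / 0.94)² = 3.370² = 11.36.
Round up.

n = 12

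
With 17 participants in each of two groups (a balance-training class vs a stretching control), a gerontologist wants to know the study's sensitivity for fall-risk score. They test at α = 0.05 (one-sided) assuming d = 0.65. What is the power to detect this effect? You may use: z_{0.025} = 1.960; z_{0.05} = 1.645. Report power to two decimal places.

power ≈ 0.60

For two equal groups, power = Φ(d·√(n/2) − z_{α}).
d·√(n/2) = 0.65 × √(17/2) = 0.65 × 2.915 = 1.895.
z_β = 1.895 − 1.645 = 0.250.
Power = Φ(0.250) = 0.599.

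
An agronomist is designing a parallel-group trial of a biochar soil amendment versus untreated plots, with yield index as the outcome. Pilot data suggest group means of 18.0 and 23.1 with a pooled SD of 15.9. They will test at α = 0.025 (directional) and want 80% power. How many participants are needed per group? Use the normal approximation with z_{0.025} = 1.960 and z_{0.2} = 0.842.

n = 153 per group

Cohen's d = |M₁ − M₂| / SD_pooled = |18.0 − 23.1| / 15.9 = 5.1 / 15.9 = 0.321.
For two independent groups with equal n: n = 2·((z_{α} + z_β) / d)².
z_{α} + z_β = 1.960 + 0.842 = 2.802.
n = 2 × (2.802 / 0.321)² = 2 × 8.729² = 2 × 76.19 = 152.4.
Round up to the next whole participant.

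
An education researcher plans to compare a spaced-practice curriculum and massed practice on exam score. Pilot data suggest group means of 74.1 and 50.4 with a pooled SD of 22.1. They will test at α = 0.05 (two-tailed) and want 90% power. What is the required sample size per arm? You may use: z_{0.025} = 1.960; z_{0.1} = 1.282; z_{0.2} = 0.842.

n = 19 per group

Cohen's d = |M₁ − M₂| / SD_pooled = |74.1 − 50.4| / 22.1 = 23.7 / 22.1 = 1.072.
For two independent groups with equal n: n = 2·((z_{α/2} + z_β) / d)².
z_{α/2} + z_β = 1.960 + 1.282 = 3.242.
n = 2 × (3.242 / 1.072)² = 2 × 3.024² = 2 × 9.15 = 18.3.
Round up to the next whole participant.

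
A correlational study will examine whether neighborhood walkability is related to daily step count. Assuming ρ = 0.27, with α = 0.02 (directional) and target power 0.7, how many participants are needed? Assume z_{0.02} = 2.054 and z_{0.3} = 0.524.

Fisher's z: C = ½·ln((1+r)/(1−r)) = ½·ln(1.7397) = 0.2769.
n = ((z_{α} + z_β)/C)² + 3.
(2.054 + 0.524) / 0.2769 = 2.578 / 0.2769 = 9.310.
n = 9.310² + 3 = 86.68 + 3 = 89.7.
Round up.

n = 90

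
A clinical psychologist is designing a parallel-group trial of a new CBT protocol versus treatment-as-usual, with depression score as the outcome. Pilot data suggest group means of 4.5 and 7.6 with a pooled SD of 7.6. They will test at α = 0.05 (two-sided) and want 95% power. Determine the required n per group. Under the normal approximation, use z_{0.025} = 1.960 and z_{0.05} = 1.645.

n = 157 per group

Cohen's d = |M₁ − M₂| / SD_pooled = |4.5 − 7.6| / 7.6 = 3.1 / 7.6 = 0.408.
For two independent groups with equal n: n = 2·((z_{α/2} + z_β) / d)².
z_{α/2} + z_β = 1.960 + 1.645 = 3.605.
n = 2 × (3.605 / 0.408)² = 2 × 8.836² = 2 × 78.07 = 156.1.
Round up to the next whole participant.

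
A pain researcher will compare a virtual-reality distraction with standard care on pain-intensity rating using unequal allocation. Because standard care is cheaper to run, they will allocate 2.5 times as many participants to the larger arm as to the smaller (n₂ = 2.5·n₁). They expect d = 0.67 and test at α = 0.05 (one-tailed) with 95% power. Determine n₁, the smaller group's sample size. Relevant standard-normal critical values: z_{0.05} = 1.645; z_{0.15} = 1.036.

With allocation ratio k = n₂/n₁ = 2.5, Var(x̄₁−x̄₂) = σ²(1/n₁ + 1/(k·n₁)) = σ²·(k+1)/(k·n₁).
So n₁ = (1 + 1/k)·((z_{α} + z_β)/d)² = 1.400 × (3.290/0.67)².
n₁ = 1.400 × 24.11 = 33.8.
Round up: n₁ = 34, giving n₂ = 2.5 × 34 = 85.

n₁ = 34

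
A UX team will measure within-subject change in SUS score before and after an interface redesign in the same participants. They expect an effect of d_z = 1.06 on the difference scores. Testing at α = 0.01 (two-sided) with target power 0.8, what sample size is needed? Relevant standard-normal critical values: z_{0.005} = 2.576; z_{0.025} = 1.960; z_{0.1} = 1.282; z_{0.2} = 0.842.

n = 11 pairs

For a paired (one-sample on differences) test: n = ((z_{α/2} + z_β) / d)².
z_{α/2} + z_β = 2.576 + 0.842 = 3.418.
n = (3.418 / 1.06)² = 3.225² = 10.40.
Round up.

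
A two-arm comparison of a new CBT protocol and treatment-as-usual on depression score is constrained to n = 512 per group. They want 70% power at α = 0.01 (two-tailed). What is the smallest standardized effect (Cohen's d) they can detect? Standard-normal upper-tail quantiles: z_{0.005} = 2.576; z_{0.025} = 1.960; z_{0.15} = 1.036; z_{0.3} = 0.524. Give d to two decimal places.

d_min ≈ 0.19

For two independent groups of n = 512 each: d_min = (z_{α/2} + z_β)·√(2/n).
z-sum = 2.576 + 0.524 = 3.100.
d_min = 3.100 × √(2/512) = 3.100 × 0.0625 = 0.194.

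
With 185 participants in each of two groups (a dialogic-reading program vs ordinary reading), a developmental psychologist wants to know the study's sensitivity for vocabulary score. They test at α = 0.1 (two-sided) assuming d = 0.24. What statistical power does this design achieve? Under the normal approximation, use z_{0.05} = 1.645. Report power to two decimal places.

power ≈ 0.75

For two equal groups, power = Φ(d·√(n/2) − z_{α/2}).
d·√(n/2) = 0.24 × √(185/2) = 0.24 × 9.618 = 2.308.
z_β = 2.308 − 1.645 = 0.663.
Power = Φ(0.663) = 0.746.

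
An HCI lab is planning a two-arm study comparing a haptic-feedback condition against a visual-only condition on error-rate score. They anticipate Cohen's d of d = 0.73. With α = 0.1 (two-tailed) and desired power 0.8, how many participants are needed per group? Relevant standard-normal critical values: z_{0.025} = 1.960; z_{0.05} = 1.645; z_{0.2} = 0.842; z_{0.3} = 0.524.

For two independent groups with equal n: n = 2·((z_{α/2} + z_β) / d)².
z_{α/2} + z_β = 1.645 + 0.842 = 2.487.
n = 2 × (2.487 / 0.73)² = 2 × 3.407² = 2 × 11.61 = 23.2.
Round up to the next whole participant.

n = 24 per group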